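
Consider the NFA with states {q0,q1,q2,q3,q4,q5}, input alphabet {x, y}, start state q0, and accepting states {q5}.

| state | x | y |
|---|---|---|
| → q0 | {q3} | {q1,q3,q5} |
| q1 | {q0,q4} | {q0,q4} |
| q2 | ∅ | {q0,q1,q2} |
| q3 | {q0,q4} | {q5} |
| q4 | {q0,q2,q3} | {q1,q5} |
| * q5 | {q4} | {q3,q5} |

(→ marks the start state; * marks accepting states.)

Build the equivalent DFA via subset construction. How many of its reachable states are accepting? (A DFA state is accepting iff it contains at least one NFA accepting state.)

Start state of the DFA: {q0}.
{q0} --x--> {q3}  [new]
{q0} --y--> {q1,q3,q5}  [new]
{q3} --x--> {q0,q4}  [new]
{q3} --y--> {q5}  [new]
{q1,q3,q5} --x--> {q0,q4}  [seen]
{q1,q3,q5} --y--> {q0,q3,q4,q5}  [new]
{q0,q4} --x--> {q0,q2,q3}  [new]
{q0,q4} --y--> {q1,q3,q5}  [seen]
{q5} --x--> {q4}  [new]
{q5} --y--> {q3,q5}  [new]
{q0,q3,q4,q5} --x--> {q0,q2,q3,q4}  [new]
{q0,q3,q4,q5} --y--> {q1,q3,q5}  [seen]
{q0,q2,q3} --x--> {q0,q3,q4}  [new]
{q0,q2,q3} --y--> {q0,q1,q2,q3,q5}  [new]
{q4} --x--> {q0,q2,q3}  [seen]
{q4} --y--> {q1,q5}  [new]
{q3,q5} --x--> {q0,q4}  [seen]
{q3,q5} --y--> {q3,q5}  [seen]
{q0,q2,q3,q4} --x--> {q0,q2,q3,q4}  [seen]
{q0,q2,q3,q4} --y--> {q0,q1,q2,q3,q5}  [seen]
{q0,q3,q4} --x--> {q0,q2,q3,q4}  [seen]
{q0,q3,q4} --y--> {q1,q3,q5}  [seen]
{q0,q1,q2,q3,q5} --x--> {q0,q3,q4}  [seen]
{q0,q1,q2,q3,q5} --y--> {q0,q1,q2,q3,q4,q5}  [new]
{q1,q5} --x--> {q0,q4}  [seen]
{q1,q5} --y--> {q0,q3,q4,q5}  [seen]
{q0,q1,q2,q3,q4,q5} --x--> {q0,q2,q3,q4}  [seen]
{q0,q1,q2,q3,q4,q5} --y--> {q0,q1,q2,q3,q4,q5}  [seen]
Reachable DFA states: {q0}, {q3}, {q1,q3,q5}, {q0,q4}, {q5}, {q0,q3,q4,q5}, {q0,q2,q3}, {q4}, {q3,q5}, {q0,q2,q3,q4}, {q0,q3,q4}, {q0,q1,q2,q3,q5}, {q1,q5}, {q0,q1,q2,q3,q4,q5}.
Accepting DFA states (contain an NFA accepting state): {q1,q3,q5}, {q5}, {q0,q3,q4,q5}, {q3,q5}, {q0,q1,q2,q3,q5}, {q1,q5}, {q0,q1,q2,q3,q4,q5}.

7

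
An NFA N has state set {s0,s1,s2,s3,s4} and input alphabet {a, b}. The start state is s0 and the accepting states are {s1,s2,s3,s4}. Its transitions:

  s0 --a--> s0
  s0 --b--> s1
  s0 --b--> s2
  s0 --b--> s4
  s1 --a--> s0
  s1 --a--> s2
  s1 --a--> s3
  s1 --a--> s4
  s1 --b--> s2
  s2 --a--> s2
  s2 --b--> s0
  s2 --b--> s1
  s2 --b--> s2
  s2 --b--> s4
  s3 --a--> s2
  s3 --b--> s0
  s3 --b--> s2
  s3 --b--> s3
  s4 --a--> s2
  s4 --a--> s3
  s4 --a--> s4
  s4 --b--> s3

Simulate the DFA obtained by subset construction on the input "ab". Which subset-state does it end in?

Start: {s0}.
δ(s0,a) = {s0}.
Union: {s0}.
After a: {s0}.
δ(s0,b) = {s1,s2,s4}.
Union: {s1,s2,s4}.
After b: {s1,s2,s4}.

{s1,s2,s4}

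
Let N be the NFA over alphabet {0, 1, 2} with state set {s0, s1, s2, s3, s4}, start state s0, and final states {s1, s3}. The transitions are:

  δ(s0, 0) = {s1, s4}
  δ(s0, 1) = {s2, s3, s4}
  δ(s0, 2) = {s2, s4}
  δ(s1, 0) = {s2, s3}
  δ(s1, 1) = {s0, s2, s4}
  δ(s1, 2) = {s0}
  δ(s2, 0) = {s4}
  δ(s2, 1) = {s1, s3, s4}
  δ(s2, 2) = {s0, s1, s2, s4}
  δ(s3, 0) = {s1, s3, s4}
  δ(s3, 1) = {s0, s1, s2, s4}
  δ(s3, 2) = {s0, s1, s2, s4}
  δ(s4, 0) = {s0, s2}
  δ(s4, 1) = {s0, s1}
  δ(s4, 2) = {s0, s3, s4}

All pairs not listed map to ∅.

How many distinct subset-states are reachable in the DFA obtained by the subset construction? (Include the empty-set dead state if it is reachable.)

Start state of the DFA: {s0}.
{s0} --0--> {s1, s4}  [new]
{s0} --1--> {s2, s3, s4}  [new]
{s0} --2--> {s2, s4}  [new]
{s1, s4} --0--> {s0, s2, s3}  [new]
{s1, s4} --1--> {s0, s1, s2, s4}  [new]
{s1, s4} --2--> {s0, s3, s4}  [new]
{s2, s3, s4} --0--> {s0, s1, s2, s3, s4}  [new]
{s2, s3, s4} --1--> {s0, s1, s2, s3, s4}  [seen]
{s2, s3, s4} --2--> {s0, s1, s2, s3, s4}  [seen]
{s2, s4} --0--> {s0, s2, s4}  [new]
{s2, s4} --1--> {s0, s1, s3, s4}  [new]
{s2, s4} --2--> {s0, s1, s2, s3, s4}  [seen]
{s0, s2, s3} --0--> {s1, s3, s4}  [new]
{s0, s2, s3} --1--> {s0, s1, s2, s3, s4}  [seen]
{s0, s2, s3} --2--> {s0, s1, s2, s4}  [seen]
{s0, s1, s2, s4} --0--> {s0, s1, s2, s3, s4}  [seen]
{s0, s1, s2, s4} --1--> {s0, s1, s2, s3, s4}  [seen]
{s0, s1, s2, s4} --2--> {s0, s1, s2, s3, s4}  [seen]
{s0, s3, s4} --0--> {s0, s1, s2, s3, s4}  [seen]
{s0, s3, s4} --1--> {s0, s1, s2, s3, s4}  [seen]
{s0, s3, s4} --2--> {s0, s1, s2, s3, s4}  [seen]
{s0, s1, s2, s3, s4} --0--> {s0, s1, s2, s3, s4}  [seen]
{s0, s1, s2, s3, s4} --1--> {s0, s1, s2, s3, s4}  [seen]
{s0, s1, s2, s3, s4} --2--> {s0, s1, s2, s3, s4}  [seen]
{s0, s2, s4} --0--> {s0, s1, s2, s4}  [seen]
{s0, s2, s4} --1--> {s0, s1, s2, s3, s4}  [seen]
{s0, s2, s4} --2--> {s0, s1, s2, s3, s4}  [seen]
{s0, s1, s3, s4} --0--> {s0, s1, s2, s3, s4}  [seen]
{s0, s1, s3, s4} --1--> {s0, s1, s2, s3, s4}  [seen]
{s0, s1, s3, s4} --2--> {s0, s1, s2, s3, s4}  [seen]
{s1, s3, s4} --0--> {s0, s1, s2, s3, s4}  [seen]
{s1, s3, s4} --1--> {s0, s1, s2, s4}  [seen]
{s1, s3, s4} --2--> {s0, s1, s2, s3, s4}  [seen]
Reachable DFA states: {s0}, {s1, s4}, {s2, s3, s4}, {s2, s4}, {s0, s2, s3}, {s0, s1, s2, s4}, {s0, s3, s4}, {s0, s1, s2, s3, s4}, {s0, s2, s4}, {s0, s1, s3, s4}, {s1, s3, s4}.

11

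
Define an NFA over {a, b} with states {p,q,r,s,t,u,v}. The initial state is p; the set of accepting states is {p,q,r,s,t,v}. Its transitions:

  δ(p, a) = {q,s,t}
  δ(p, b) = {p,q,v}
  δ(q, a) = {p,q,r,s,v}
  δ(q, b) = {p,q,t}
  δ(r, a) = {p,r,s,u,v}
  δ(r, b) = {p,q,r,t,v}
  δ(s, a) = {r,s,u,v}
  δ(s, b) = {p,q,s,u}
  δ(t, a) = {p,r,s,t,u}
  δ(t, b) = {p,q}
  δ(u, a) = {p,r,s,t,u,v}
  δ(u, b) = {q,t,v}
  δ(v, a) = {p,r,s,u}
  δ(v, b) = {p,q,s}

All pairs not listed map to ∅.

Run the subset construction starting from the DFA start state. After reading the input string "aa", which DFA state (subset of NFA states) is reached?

Start: {p}.
δ(p,a) = {q,s,t}.
Union: {q,s,t}.
After a: {q,s,t}.
δ(q,a) = {p,q,r,s,v}; δ(s,a) = {r,s,u,v}; δ(t,a) = {p,r,s,t,u}.
Union: {p,q,r,s,t,u,v}.
After a: {p,q,r,s,t,u,v}.

{p,q,r,s,t,u,v}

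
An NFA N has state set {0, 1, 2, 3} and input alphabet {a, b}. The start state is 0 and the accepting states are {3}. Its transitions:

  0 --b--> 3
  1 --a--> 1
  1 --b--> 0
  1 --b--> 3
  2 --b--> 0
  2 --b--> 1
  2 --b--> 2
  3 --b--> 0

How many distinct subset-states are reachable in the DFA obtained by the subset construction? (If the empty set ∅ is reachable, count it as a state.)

3

Start state of the DFA: {0}.
{0} --a--> ∅  [new]
{0} --b--> {3}  [new]
∅ --a--> ∅  [seen]
∅ --b--> ∅  [seen]
{3} --a--> ∅  [seen]
{3} --b--> {0}  [seen]
Reachable DFA states: {0}, ∅, {3}.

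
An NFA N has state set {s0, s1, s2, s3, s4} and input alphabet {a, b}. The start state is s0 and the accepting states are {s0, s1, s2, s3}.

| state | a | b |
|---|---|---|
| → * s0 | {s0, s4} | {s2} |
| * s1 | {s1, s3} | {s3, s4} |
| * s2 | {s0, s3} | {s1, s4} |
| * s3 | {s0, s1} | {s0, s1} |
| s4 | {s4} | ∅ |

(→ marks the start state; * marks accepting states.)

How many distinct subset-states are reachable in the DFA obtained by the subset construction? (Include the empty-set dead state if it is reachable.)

14

Start state of the DFA: {s0}.
{s0} --a--> {s0, s4}  [new]
{s0} --b--> {s2}  [new]
{s0, s4} --a--> {s0, s4}  [seen]
{s0, s4} --b--> {s2}  [seen]
{s2} --a--> {s0, s3}  [new]
{s2} --b--> {s1, s4}  [new]
{s0, s3} --a--> {s0, s1, s4}  [new]
{s0, s3} --b--> {s0, s1, s2}  [new]
{s1, s4} --a--> {s1, s3, s4}  [new]
{s1, s4} --b--> {s3, s4}  [new]
{s0, s1, s4} --a--> {s0, s1, s3, s4}  [new]
{s0, s1, s4} --b--> {s2, s3, s4}  [new]
{s0, s1, s2} --a--> {s0, s1, s3, s4}  [seen]
{s0, s1, s2} --b--> {s1, s2, s3, s4}  [new]
{s1, s3, s4} --a--> {s0, s1, s3, s4}  [seen]
{s1, s3, s4} --b--> {s0, s1, s3, s4}  [seen]
{s3, s4} --a--> {s0, s1, s4}  [seen]
{s3, s4} --b--> {s0, s1}  [new]
{s0, s1, s3, s4} --a--> {s0, s1, s3, s4}  [seen]
{s0, s1, s3, s4} --b--> {s0, s1, s2, s3, s4}  [new]
{s2, s3, s4} --a--> {s0, s1, s3, s4}  [seen]
{s2, s3, s4} --b--> {s0, s1, s4}  [seen]
{s1, s2, s3, s4} --a--> {s0, s1, s3, s4}  [seen]
{s1, s2, s3, s4} --b--> {s0, s1, s3, s4}  [seen]
{s0, s1} --a--> {s0, s1, s3, s4}  [seen]
{s0, s1} --b--> {s2, s3, s4}  [seen]
{s0, s1, s2, s3, s4} --a--> {s0, s1, s3, s4}  [seen]
{s0, s1, s2, s3, s4} --b--> {s0, s1, s2, s3, s4}  [seen]
Reachable DFA states: {s0}, {s0, s4}, {s2}, {s0, s3}, {s1, s4}, {s0, s1, s4}, {s0, s1, s2}, {s1, s3, s4}, {s3, s4}, {s0, s1, s3, s4}, {s2, s3, s4}, {s1, s2, s3, s4}, {s0, s1}, {s0, s1, s2, s3, s4}.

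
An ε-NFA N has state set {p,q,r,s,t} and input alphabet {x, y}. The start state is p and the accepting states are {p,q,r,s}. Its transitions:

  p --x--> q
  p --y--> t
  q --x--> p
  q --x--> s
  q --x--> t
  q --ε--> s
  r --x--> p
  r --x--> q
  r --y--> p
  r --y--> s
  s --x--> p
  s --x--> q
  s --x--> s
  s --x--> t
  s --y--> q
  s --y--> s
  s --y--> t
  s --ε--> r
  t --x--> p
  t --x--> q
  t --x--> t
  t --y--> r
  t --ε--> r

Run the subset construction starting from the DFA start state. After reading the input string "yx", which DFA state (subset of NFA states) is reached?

Start: {p}.
δ(p,y) = {t}.
Union: {t}.
ε-closure gives {r,t}.
After y: {r,t}.
δ(r,x) = {p,q}; δ(t,x) = {p,q,t}.
Union: {p,q,t}.
ε-closure gives {p,q,r,s,t}.
After x: {p,q,r,s,t}.

{p,q,r,s,t}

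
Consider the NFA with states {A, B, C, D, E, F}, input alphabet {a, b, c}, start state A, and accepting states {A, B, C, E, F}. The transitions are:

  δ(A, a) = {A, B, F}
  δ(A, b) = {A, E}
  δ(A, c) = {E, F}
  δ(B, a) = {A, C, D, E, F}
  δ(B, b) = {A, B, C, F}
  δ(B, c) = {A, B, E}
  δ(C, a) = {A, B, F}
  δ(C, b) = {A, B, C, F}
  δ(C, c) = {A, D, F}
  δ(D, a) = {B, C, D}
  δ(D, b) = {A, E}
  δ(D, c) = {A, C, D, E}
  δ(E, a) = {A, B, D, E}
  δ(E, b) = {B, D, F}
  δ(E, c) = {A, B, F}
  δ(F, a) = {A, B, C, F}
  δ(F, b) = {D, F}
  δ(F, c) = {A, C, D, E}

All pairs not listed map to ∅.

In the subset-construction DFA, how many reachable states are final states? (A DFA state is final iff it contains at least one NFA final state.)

9

Start state of the DFA: {A}.
{A} --a--> {A, B, F}  [new]
{A} --b--> {A, E}  [new]
{A} --c--> {E, F}  [new]
{A, B, F} --a--> {A, B, C, D, E, F}  [new]
{A, B, F} --b--> {A, B, C, D, E, F}  [seen]
{A, B, F} --c--> {A, B, C, D, E, F}  [seen]
{A, E} --a--> {A, B, D, E, F}  [new]
{A, E} --b--> {A, B, D, E, F}  [seen]
{A, E} --c--> {A, B, E, F}  [new]
{E, F} --a--> {A, B, C, D, E, F}  [seen]
{E, F} --b--> {B, D, F}  [new]
{E, F} --c--> {A, B, C, D, E, F}  [seen]
{A, B, C, D, E, F} --a--> {A, B, C, D, E, F}  [seen]
{A, B, C, D, E, F} --b--> {A, B, C, D, E, F}  [seen]
{A, B, C, D, E, F} --c--> {A, B, C, D, E, F}  [seen]
{A, B, D, E, F} --a--> {A, B, C, D, E, F}  [seen]
{A, B, D, E, F} --b--> {A, B, C, D, E, F}  [seen]
{A, B, D, E, F} --c--> {A, B, C, D, E, F}  [seen]
{A, B, E, F} --a--> {A, B, C, D, E, F}  [seen]
{A, B, E, F} --b--> {A, B, C, D, E, F}  [seen]
{A, B, E, F} --c--> {A, B, C, D, E, F}  [seen]
{B, D, F} --a--> {A, B, C, D, E, F}  [seen]
{B, D, F} --b--> {A, B, C, D, E, F}  [seen]
{B, D, F} --c--> {A, B, C, D, E}  [new]
{A, B, C, D, E} --a--> {A, B, C, D, E, F}  [seen]
{A, B, C, D, E} --b--> {A, B, C, D, E, F}  [seen]
{A, B, C, D, E} --c--> {A, B, C, D, E, F}  [seen]
Reachable DFA states: {A}, {A, B, F}, {A, E}, {E, F}, {A, B, C, D, E, F}, {A, B, D, E, F}, {A, B, E, F}, {B, D, F}, {A, B, C, D, E}.
Accepting DFA states (contain an NFA accepting state): {A}, {A, B, F}, {A, E}, {E, F}, {A, B, C, D, E, F}, {A, B, D, E, F}, {A, B, E, F}, {B, D, F}, {A, B, C, D, E}.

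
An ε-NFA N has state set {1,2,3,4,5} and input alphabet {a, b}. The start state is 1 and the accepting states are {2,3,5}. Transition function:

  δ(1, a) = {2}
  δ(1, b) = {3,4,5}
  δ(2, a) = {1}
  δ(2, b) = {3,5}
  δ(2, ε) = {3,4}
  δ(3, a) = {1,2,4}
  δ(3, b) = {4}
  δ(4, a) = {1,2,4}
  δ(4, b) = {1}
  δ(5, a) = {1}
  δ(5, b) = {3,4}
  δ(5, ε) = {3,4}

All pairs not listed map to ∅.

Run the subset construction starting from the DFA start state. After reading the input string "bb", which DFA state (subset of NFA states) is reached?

{1,3,4}

Start: {1}.
δ(1,b) = {3,4,5}.
Union: {3,4,5}.
After b: {3,4,5}.
δ(3,b) = {4}; δ(4,b) = {1}; δ(5,b) = {3,4}.
Union: {1,3,4}.
After b: {1,3,4}.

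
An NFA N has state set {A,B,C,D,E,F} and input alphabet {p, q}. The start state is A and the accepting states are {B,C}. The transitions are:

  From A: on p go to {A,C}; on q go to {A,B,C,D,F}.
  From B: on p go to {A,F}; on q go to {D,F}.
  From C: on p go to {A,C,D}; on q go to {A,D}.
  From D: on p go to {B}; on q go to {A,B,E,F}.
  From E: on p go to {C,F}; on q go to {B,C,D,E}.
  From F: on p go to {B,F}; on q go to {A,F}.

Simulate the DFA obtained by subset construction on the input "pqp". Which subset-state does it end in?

Start: {A}.
δ(A,p) = {A,C}.
Union: {A,C}.
After p: {A,C}.
δ(A,q) = {A,B,C,D,F}; δ(C,q) = {A,D}.
Union: {A,B,C,D,F}.
After q: {A,B,C,D,F}.
δ(A,p) = {A,C}; δ(B,p) = {A,F}; δ(C,p) = {A,C,D}; δ(D,p) = {B}; δ(F,p) = {B,F}.
Union: {A,B,C,D,F}.
After p: {A,B,C,D,F}.

{A,B,C,D,F}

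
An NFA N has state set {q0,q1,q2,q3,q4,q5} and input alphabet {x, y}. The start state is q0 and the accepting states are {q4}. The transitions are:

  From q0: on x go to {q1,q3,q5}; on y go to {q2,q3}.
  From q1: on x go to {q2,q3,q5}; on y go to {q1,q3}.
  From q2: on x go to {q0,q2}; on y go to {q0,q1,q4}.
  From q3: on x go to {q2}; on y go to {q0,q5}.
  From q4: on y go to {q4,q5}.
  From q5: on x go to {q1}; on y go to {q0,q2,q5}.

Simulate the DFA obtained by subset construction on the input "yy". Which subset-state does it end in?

{q0,q1,q4,q5}

Start: {q0}.
δ(q0,y) = {q2,q3}.
Union: {q2,q3}.
After y: {q2,q3}.
δ(q2,y) = {q0,q1,q4}; δ(q3,y) = {q0,q5}.
Union: {q0,q1,q4,q5}.
After y: {q0,q1,q4,q5}.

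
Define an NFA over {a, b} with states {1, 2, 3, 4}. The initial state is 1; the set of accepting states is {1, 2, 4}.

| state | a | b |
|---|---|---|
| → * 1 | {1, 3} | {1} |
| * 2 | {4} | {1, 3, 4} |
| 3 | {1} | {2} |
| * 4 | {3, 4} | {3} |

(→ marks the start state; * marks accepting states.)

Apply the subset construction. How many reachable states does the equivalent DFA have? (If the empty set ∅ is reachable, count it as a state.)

Start state of the DFA: {1}.
{1} --a--> {1, 3}  [new]
{1} --b--> {1}  [seen]
{1, 3} --a--> {1, 3}  [seen]
{1, 3} --b--> {1, 2}  [new]
{1, 2} --a--> {1, 3, 4}  [new]
{1, 2} --b--> {1, 3, 4}  [seen]
{1, 3, 4} --a--> {1, 3, 4}  [seen]
{1, 3, 4} --b--> {1, 2, 3}  [new]
{1, 2, 3} --a--> {1, 3, 4}  [seen]
{1, 2, 3} --b--> {1, 2, 3, 4}  [new]
{1, 2, 3, 4} --a--> {1, 3, 4}  [seen]
{1, 2, 3, 4} --b--> {1, 2, 3, 4}  [seen]
Reachable DFA states: {1}, {1, 3}, {1, 2}, {1, 3, 4}, {1, 2, 3}, {1, 2, 3, 4}.

6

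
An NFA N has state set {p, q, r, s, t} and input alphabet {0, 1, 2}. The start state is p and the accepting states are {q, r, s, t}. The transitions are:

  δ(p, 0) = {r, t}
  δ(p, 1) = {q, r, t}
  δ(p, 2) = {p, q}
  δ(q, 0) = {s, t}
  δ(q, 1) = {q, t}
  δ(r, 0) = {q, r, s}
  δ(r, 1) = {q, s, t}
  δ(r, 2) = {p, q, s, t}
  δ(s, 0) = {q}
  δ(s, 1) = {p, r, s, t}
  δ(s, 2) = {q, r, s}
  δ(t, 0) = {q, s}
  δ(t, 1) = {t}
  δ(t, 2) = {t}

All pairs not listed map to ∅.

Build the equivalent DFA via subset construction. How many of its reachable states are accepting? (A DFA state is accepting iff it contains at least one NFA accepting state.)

9

Start state of the DFA: {p}.
{p} --0--> {r, t}  [new]
{p} --1--> {q, r, t}  [new]
{p} --2--> {p, q}  [new]
{r, t} --0--> {q, r, s}  [new]
{r, t} --1--> {q, s, t}  [new]
{r, t} --2--> {p, q, s, t}  [new]
{q, r, t} --0--> {q, r, s, t}  [new]
{q, r, t} --1--> {q, s, t}  [seen]
{q, r, t} --2--> {p, q, s, t}  [seen]
{p, q} --0--> {r, s, t}  [new]
{p, q} --1--> {q, r, t}  [seen]
{p, q} --2--> {p, q}  [seen]
{q, r, s} --0--> {q, r, s, t}  [seen]
{q, r, s} --1--> {p, q, r, s, t}  [new]
{q, r, s} --2--> {p, q, r, s, t}  [seen]
{q, s, t} --0--> {q, s, t}  [seen]
{q, s, t} --1--> {p, q, r, s, t}  [seen]
{q, s, t} --2--> {q, r, s, t}  [seen]
{p, q, s, t} --0--> {q, r, s, t}  [seen]
{p, q, s, t} --1--> {p, q, r, s, t}  [seen]
{p, q, s, t} --2--> {p, q, r, s, t}  [seen]
{q, r, s, t} --0--> {q, r, s, t}  [seen]
{q, r, s, t} --1--> {p, q, r, s, t}  [seen]
{q, r, s, t} --2--> {p, q, r, s, t}  [seen]
{r, s, t} --0--> {q, r, s}  [seen]
{r, s, t} --1--> {p, q, r, s, t}  [seen]
{r, s, t} --2--> {p, q, r, s, t}  [seen]
{p, q, r, s, t} --0--> {q, r, s, t}  [seen]
{p, q, r, s, t} --1--> {p, q, r, s, t}  [seen]
{p, q, r, s, t} --2--> {p, q, r, s, t}  [seen]
Reachable DFA states: {p}, {r, t}, {q, r, t}, {p, q}, {q, r, s}, {q, s, t}, {p, q, s, t}, {q, r, s, t}, {r, s, t}, {p, q, r, s, t}.
Accepting DFA states (contain an NFA accepting state): {r, t}, {q, r, t}, {p, q}, {q, r, s}, {q, s, t}, {p, q, s, t}, {q, r, s, t}, {r, s, t}, {p, q, r, s, t}.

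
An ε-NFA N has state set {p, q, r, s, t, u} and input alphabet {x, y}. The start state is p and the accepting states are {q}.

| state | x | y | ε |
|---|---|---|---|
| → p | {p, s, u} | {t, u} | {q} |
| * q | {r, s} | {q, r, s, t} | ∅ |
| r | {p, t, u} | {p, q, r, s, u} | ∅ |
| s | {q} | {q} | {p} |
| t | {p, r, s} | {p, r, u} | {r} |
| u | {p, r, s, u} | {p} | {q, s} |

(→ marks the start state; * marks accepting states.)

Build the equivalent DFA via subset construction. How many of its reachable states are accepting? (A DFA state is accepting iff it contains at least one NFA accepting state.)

Start state of the DFA: {p, q} (ε-closure of the NFA start).
{p, q} --x--> {p, q, r, s, u}  [new]
{p, q} --y--> {p, q, r, s, t, u}  [new]
{p, q, r, s, u} --x--> {p, q, r, s, t, u}  [seen]
{p, q, r, s, u} --y--> {p, q, r, s, t, u}  [seen]
{p, q, r, s, t, u} --x--> {p, q, r, s, t, u}  [seen]
{p, q, r, s, t, u} --y--> {p, q, r, s, t, u}  [seen]
Reachable DFA states: {p, q}, {p, q, r, s, u}, {p, q, r, s, t, u}.
Accepting DFA states (contain an NFA accepting state): {p, q}, {p, q, r, s, u}, {p, q, r, s, t, u}.

3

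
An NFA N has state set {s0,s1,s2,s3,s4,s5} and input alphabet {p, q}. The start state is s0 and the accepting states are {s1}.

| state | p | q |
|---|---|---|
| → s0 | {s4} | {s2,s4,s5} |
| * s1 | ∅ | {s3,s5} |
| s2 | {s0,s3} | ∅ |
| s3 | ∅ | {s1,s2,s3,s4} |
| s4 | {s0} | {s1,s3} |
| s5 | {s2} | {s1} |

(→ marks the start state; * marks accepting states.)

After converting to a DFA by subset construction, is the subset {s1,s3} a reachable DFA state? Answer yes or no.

yes

Start state of the DFA: {s0}.
{s0} --p--> {s4}  [new]
{s0} --q--> {s2,s4,s5}  [new]
{s4} --p--> {s0}  [seen]
{s4} --q--> {s1,s3}  [new]
{s2,s4,s5} --p--> {s0,s2,s3}  [new]
{s2,s4,s5} --q--> {s1,s3}  [seen]
{s1,s3} --p--> ∅  [new]
{s1,s3} --q--> {s1,s2,s3,s4,s5}  [new]
{s0,s2,s3} --p--> {s0,s3,s4}  [new]
{s0,s2,s3} --q--> {s1,s2,s3,s4,s5}  [seen]
∅ --p--> ∅  [seen]
∅ --q--> ∅  [seen]
{s1,s2,s3,s4,s5} --p--> {s0,s2,s3}  [seen]
{s1,s2,s3,s4,s5} --q--> {s1,s2,s3,s4,s5}  [seen]
{s0,s3,s4} --p--> {s0,s4}  [new]
{s0,s3,s4} --q--> {s1,s2,s3,s4,s5}  [seen]
{s0,s4} --p--> {s0,s4}  [seen]
{s0,s4} --q--> {s1,s2,s3,s4,s5}  [seen]
Reachable DFA states: {s0}, {s4}, {s2,s4,s5}, {s1,s3}, {s0,s2,s3}, ∅, {s1,s2,s3,s4,s5}, {s0,s3,s4}, {s0,s4}.
{s1,s3} is among them.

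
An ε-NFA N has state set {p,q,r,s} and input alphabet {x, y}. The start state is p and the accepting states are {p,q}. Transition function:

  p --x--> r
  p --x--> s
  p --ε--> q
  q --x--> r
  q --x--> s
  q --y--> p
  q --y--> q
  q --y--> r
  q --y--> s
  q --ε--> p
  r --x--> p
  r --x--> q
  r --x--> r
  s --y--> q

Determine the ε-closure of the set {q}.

Begin with {q}.
q →ε {p}; add p.
ε-closure = {p,q}.

{p,q}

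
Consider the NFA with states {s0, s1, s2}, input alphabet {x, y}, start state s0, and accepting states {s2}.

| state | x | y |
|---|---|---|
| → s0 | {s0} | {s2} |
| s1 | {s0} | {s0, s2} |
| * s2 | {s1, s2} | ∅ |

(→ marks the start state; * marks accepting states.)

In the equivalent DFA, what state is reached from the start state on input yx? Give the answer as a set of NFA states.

{s1, s2}

Start: {s0}.
δ(s0,y) = {s2}.
Union: {s2}.
After y: {s2}.
δ(s2,x) = {s1, s2}.
Union: {s1, s2}.
After x: {s1, s2}.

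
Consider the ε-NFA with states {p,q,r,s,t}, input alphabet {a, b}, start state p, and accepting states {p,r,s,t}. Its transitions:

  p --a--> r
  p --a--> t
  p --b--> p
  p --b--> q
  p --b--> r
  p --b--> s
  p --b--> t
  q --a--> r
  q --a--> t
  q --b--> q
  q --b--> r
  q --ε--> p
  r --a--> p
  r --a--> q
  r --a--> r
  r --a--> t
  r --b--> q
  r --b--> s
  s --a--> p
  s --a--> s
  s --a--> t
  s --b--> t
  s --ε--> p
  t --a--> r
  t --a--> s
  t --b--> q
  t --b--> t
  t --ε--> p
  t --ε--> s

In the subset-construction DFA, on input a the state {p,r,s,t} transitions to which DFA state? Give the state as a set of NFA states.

{p,q,r,s,t}

δ(p,a) = {r,t}; δ(r,a) = {p,q,r,t}; δ(s,a) = {p,s,t}; δ(t,a) = {r,s}.
Union: {p,q,r,s,t}.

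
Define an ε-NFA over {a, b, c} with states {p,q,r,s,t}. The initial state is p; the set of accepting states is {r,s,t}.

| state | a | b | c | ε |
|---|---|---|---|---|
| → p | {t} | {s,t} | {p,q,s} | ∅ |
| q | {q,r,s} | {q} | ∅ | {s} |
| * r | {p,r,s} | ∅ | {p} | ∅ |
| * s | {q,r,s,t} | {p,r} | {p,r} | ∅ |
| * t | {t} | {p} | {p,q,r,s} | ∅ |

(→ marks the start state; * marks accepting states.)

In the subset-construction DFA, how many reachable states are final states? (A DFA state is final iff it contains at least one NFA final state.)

Start state of the DFA: {p} (ε-closure of the NFA start).
{p} --a--> {t}  [new]
{p} --b--> {s,t}  [new]
{p} --c--> {p,q,s}  [new]
{t} --a--> {t}  [seen]
{t} --b--> {p}  [seen]
{t} --c--> {p,q,r,s}  [new]
{s,t} --a--> {q,r,s,t}  [new]
{s,t} --b--> {p,r}  [new]
{s,t} --c--> {p,q,r,s}  [seen]
{p,q,s} --a--> {q,r,s,t}  [seen]
{p,q,s} --b--> {p,q,r,s,t}  [new]
{p,q,s} --c--> {p,q,r,s}  [seen]
{p,q,r,s} --a--> {p,q,r,s,t}  [seen]
{p,q,r,s} --b--> {p,q,r,s,t}  [seen]
{p,q,r,s} --c--> {p,q,r,s}  [seen]
{q,r,s,t} --a--> {p,q,r,s,t}  [seen]
{q,r,s,t} --b--> {p,q,r,s}  [seen]
{q,r,s,t} --c--> {p,q,r,s}  [seen]
{p,r} --a--> {p,r,s,t}  [new]
{p,r} --b--> {s,t}  [seen]
{p,r} --c--> {p,q,s}  [seen]
{p,q,r,s,t} --a--> {p,q,r,s,t}  [seen]
{p,q,r,s,t} --b--> {p,q,r,s,t}  [seen]
{p,q,r,s,t} --c--> {p,q,r,s}  [seen]
{p,r,s,t} --a--> {p,q,r,s,t}  [seen]
{p,r,s,t} --b--> {p,r,s,t}  [seen]
{p,r,s,t} --c--> {p,q,r,s}  [seen]
Reachable DFA states: {p}, {t}, {s,t}, {p,q,s}, {p,q,r,s}, {q,r,s,t}, {p,r}, {p,q,r,s,t}, {p,r,s,t}.
Accepting DFA states (contain an NFA accepting state): {t}, {s,t}, {p,q,s}, {p,q,r,s}, {q,r,s,t}, {p,r}, {p,q,r,s,t}, {p,r,s,t}.

8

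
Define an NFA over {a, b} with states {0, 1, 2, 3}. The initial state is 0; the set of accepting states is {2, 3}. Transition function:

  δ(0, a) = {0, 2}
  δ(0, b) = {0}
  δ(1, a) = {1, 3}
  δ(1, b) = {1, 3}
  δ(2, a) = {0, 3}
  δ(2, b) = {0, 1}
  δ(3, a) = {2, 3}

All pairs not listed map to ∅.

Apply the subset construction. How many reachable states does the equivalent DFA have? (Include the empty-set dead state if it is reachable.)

6

Start state of the DFA: {0}.
{0} --a--> {0, 2}  [new]
{0} --b--> {0}  [seen]
{0, 2} --a--> {0, 2, 3}  [new]
{0, 2} --b--> {0, 1}  [new]
{0, 2, 3} --a--> {0, 2, 3}  [seen]
{0, 2, 3} --b--> {0, 1}  [seen]
{0, 1} --a--> {0, 1, 2, 3}  [new]
{0, 1} --b--> {0, 1, 3}  [new]
{0, 1, 2, 3} --a--> {0, 1, 2, 3}  [seen]
{0, 1, 2, 3} --b--> {0, 1, 3}  [seen]
{0, 1, 3} --a--> {0, 1, 2, 3}  [seen]
{0, 1, 3} --b--> {0, 1, 3}  [seen]
Reachable DFA states: {0}, {0, 2}, {0, 2, 3}, {0, 1}, {0, 1, 2, 3}, {0, 1, 3}.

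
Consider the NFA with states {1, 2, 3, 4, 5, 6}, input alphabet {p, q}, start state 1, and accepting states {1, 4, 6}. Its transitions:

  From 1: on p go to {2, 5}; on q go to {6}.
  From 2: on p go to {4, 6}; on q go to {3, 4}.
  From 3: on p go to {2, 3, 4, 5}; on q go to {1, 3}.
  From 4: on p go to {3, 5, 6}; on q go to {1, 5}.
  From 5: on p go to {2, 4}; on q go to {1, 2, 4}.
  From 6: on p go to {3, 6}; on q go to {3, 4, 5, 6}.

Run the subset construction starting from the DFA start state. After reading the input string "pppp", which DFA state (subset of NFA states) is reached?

Start: {1}.
δ(1,p) = {2, 5}.
Union: {2, 5}.
After p: {2, 5}.
δ(2,p) = {4, 6}; δ(5,p) = {2, 4}.
Union: {2, 4, 6}.
After p: {2, 4, 6}.
δ(2,p) = {4, 6}; δ(4,p) = {3, 5, 6}; δ(6,p) = {3, 6}.
Union: {3, 4, 5, 6}.
After p: {3, 4, 5, 6}.
δ(3,p) = {2, 3, 4, 5}; δ(4,p) = {3, 5, 6}; δ(5,p) = {2, 4}; δ(6,p) = {3, 6}.
Union: {2, 3, 4, 5, 6}.
After p: {2, 3, 4, 5, 6}.

{2, 3, 4, 5, 6}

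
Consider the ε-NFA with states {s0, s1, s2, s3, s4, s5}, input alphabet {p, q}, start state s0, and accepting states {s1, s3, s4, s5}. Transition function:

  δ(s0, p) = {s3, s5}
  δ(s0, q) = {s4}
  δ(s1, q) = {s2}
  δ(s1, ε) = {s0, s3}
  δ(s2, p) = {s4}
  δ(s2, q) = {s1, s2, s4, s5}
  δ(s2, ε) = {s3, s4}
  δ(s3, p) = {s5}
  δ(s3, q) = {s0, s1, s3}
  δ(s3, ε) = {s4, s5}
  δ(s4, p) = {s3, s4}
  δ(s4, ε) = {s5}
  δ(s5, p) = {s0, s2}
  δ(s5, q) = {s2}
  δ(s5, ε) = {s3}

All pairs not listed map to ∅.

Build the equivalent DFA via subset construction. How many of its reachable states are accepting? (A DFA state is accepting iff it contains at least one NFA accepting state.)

Start state of the DFA: {s0} (ε-closure of the NFA start).
{s0} --p--> {s3, s4, s5}  [new]
{s0} --q--> {s3, s4, s5}  [seen]
{s3, s4, s5} --p--> {s0, s2, s3, s4, s5}  [new]
{s3, s4, s5} --q--> {s0, s1, s2, s3, s4, s5}  [new]
{s0, s2, s3, s4, s5} --p--> {s0, s2, s3, s4, s5}  [seen]
{s0, s2, s3, s4, s5} --q--> {s0, s1, s2, s3, s4, s5}  [seen]
{s0, s1, s2, s3, s4, s5} --p--> {s0, s2, s3, s4, s5}  [seen]
{s0, s1, s2, s3, s4, s5} --q--> {s0, s1, s2, s3, s4, s5}  [seen]
Reachable DFA states: {s0}, {s3, s4, s5}, {s0, s2, s3, s4, s5}, {s0, s1, s2, s3, s4, s5}.
Accepting DFA states (contain an NFA accepting state): {s3, s4, s5}, {s0, s2, s3, s4, s5}, {s0, s1, s2, s3, s4, s5}.

3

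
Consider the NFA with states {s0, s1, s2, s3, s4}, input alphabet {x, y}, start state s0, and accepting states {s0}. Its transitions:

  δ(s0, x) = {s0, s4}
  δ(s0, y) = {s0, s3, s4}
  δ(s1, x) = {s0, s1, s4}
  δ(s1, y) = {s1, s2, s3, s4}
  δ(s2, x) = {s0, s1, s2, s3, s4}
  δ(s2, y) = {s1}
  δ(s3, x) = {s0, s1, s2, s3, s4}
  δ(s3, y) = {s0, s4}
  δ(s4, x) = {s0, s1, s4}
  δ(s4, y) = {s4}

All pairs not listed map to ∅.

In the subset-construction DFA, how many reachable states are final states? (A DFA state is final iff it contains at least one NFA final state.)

Start state of the DFA: {s0}.
{s0} --x--> {s0, s4}  [new]
{s0} --y--> {s0, s3, s4}  [new]
{s0, s4} --x--> {s0, s1, s4}  [new]
{s0, s4} --y--> {s0, s3, s4}  [seen]
{s0, s3, s4} --x--> {s0, s1, s2, s3, s4}  [new]
{s0, s3, s4} --y--> {s0, s3, s4}  [seen]
{s0, s1, s4} --x--> {s0, s1, s4}  [seen]
{s0, s1, s4} --y--> {s0, s1, s2, s3, s4}  [seen]
{s0, s1, s2, s3, s4} --x--> {s0, s1, s2, s3, s4}  [seen]
{s0, s1, s2, s3, s4} --y--> {s0, s1, s2, s3, s4}  [seen]
Reachable DFA states: {s0}, {s0, s4}, {s0, s3, s4}, {s0, s1, s4}, {s0, s1, s2, s3, s4}.
Accepting DFA states (contain an NFA accepting state): {s0}, {s0, s4}, {s0, s3, s4}, {s0, s1, s4}, {s0, s1, s2, s3, s4}.

5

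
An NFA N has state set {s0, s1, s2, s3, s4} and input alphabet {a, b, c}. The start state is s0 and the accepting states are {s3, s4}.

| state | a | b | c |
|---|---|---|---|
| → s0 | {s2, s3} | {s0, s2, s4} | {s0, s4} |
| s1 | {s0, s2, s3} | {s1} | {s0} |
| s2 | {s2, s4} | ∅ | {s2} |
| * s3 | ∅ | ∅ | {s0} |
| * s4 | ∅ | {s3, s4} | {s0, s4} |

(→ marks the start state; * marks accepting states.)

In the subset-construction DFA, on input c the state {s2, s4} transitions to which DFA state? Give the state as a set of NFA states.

δ(s2,c) = {s2}; δ(s4,c) = {s0, s4}.
Union: {s0, s2, s4}.

{s0, s2, s4}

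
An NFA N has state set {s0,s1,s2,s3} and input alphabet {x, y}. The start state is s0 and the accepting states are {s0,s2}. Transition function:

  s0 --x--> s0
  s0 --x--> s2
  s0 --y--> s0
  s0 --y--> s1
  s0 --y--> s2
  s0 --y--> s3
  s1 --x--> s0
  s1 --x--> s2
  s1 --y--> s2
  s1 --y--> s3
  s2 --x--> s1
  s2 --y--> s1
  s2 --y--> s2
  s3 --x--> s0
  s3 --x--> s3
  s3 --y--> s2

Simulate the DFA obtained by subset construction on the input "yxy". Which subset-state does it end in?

Start: {s0}.
δ(s0,y) = {s0,s1,s2,s3}.
Union: {s0,s1,s2,s3}.
After y: {s0,s1,s2,s3}.
δ(s0,x) = {s0,s2}; δ(s1,x) = {s0,s2}; δ(s2,x) = {s1}; δ(s3,x) = {s0,s3}.
Union: {s0,s1,s2,s3}.
After x: {s0,s1,s2,s3}.
δ(s0,y) = {s0,s1,s2,s3}; δ(s1,y) = {s2,s3}; δ(s2,y) = {s1,s2}; δ(s3,y) = {s2}.
Union: {s0,s1,s2,s3}.
After y: {s0,s1,s2,s3}.

{s0,s1,s2,s3}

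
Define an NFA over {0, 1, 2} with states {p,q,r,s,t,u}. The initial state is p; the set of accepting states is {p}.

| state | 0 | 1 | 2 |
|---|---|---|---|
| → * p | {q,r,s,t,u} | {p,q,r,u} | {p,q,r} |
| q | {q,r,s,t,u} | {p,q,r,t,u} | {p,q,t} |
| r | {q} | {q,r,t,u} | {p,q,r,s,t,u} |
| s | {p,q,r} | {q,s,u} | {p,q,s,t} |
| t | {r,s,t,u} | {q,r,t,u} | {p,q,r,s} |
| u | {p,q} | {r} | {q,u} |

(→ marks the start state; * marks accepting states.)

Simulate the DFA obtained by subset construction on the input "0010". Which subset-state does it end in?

{p,q,r,s,t,u}

Start: {p}.
δ(p,0) = {q,r,s,t,u}.
Union: {q,r,s,t,u}.
After 0: {q,r,s,t,u}.
δ(q,0) = {q,r,s,t,u}; δ(r,0) = {q}; δ(s,0) = {p,q,r}; δ(t,0) = {r,s,t,u}; δ(u,0) = {p,q}.
Union: {p,q,r,s,t,u}.
After 0: {p,q,r,s,t,u}.
δ(p,1) = {p,q,r,u}; δ(q,1) = {p,q,r,t,u}; δ(r,1) = {q,r,t,u}; δ(s,1) = {q,s,u}; δ(t,1) = {q,r,t,u}; δ(u,1) = {r}.
Union: {p,q,r,s,t,u}.
After 1: {p,q,r,s,t,u}.
δ(p,0) = {q,r,s,t,u}; δ(q,0) = {q,r,s,t,u}; δ(r,0) = {q}; δ(s,0) = {p,q,r}; δ(t,0) = {r,s,t,u}; δ(u,0) = {p,q}.
Union: {p,q,r,s,t,u}.
After 0: {p,q,r,s,t,u}.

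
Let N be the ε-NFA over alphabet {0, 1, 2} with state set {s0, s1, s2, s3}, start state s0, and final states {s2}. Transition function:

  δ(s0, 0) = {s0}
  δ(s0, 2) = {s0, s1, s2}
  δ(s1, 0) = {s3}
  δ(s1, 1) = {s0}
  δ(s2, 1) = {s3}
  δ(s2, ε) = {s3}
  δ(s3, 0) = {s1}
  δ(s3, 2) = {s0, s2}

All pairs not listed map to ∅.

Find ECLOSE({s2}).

Begin with {s2}.
s2 →ε {s3}; add s3.
ε-closure = {s2, s3}.

{s2, s3}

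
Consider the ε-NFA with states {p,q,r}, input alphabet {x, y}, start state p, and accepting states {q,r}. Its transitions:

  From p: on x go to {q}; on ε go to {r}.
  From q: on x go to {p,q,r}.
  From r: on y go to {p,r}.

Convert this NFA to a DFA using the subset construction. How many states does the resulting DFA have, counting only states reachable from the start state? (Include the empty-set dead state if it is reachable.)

Start state of the DFA: {p,r} (ε-closure of the NFA start).
{p,r} --x--> {q}  [new]
{p,r} --y--> {p,r}  [seen]
{q} --x--> {p,q,r}  [new]
{q} --y--> ∅  [new]
{p,q,r} --x--> {p,q,r}  [seen]
{p,q,r} --y--> {p,r}  [seen]
∅ --x--> ∅  [seen]
∅ --y--> ∅  [seen]
Reachable DFA states: {p,r}, {q}, {p,q,r}, ∅.

4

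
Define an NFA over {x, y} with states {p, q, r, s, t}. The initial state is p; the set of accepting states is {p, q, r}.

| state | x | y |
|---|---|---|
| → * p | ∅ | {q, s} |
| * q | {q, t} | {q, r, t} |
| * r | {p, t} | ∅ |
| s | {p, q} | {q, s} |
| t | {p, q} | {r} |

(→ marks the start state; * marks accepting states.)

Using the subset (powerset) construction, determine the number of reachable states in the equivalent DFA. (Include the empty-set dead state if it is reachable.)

Start state of the DFA: {p}.
{p} --x--> ∅  [new]
{p} --y--> {q, s}  [new]
∅ --x--> ∅  [seen]
∅ --y--> ∅  [seen]
{q, s} --x--> {p, q, t}  [new]
{q, s} --y--> {q, r, s, t}  [new]
{p, q, t} --x--> {p, q, t}  [seen]
{p, q, t} --y--> {q, r, s, t}  [seen]
{q, r, s, t} --x--> {p, q, t}  [seen]
{q, r, s, t} --y--> {q, r, s, t}  [seen]
Reachable DFA states: {p}, ∅, {q, s}, {p, q, t}, {q, r, s, t}.

5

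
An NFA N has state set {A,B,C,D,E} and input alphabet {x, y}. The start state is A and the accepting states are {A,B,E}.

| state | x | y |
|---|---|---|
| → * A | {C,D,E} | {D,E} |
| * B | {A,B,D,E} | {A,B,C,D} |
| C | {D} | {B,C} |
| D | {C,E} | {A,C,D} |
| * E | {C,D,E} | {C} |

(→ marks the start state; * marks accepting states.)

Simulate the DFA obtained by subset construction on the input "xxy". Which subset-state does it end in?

Start: {A}.
δ(A,x) = {C,D,E}.
Union: {C,D,E}.
After x: {C,D,E}.
δ(C,x) = {D}; δ(D,x) = {C,E}; δ(E,x) = {C,D,E}.
Union: {C,D,E}.
After x: {C,D,E}.
δ(C,y) = {B,C}; δ(D,y) = {A,C,D}; δ(E,y) = {C}.
Union: {A,B,C,D}.
After y: {A,B,C,D}.

{A,B,C,D}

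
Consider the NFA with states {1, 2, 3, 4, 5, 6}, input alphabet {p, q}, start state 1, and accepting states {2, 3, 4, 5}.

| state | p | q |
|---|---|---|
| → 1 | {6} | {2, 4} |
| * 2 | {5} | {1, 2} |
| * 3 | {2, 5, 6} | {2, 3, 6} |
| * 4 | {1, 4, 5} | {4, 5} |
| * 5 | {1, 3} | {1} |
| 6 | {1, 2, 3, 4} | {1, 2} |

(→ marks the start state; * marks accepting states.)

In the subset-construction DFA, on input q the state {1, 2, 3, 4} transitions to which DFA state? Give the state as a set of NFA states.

δ(1,q) = {2, 4}; δ(2,q) = {1, 2}; δ(3,q) = {2, 3, 6}; δ(4,q) = {4, 5}.
Union: {1, 2, 3, 4, 5, 6}.

{1, 2, 3, 4, 5, 6}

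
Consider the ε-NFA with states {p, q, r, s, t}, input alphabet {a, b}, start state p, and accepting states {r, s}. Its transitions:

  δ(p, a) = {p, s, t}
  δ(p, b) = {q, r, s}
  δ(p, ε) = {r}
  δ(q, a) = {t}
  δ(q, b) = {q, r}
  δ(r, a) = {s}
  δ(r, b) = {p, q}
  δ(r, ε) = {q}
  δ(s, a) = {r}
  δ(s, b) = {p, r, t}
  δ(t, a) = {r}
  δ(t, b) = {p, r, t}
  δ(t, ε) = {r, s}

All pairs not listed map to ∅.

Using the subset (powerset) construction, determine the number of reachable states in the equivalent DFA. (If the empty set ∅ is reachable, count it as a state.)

Start state of the DFA: {p, q, r} (ε-closure of the NFA start).
{p, q, r} --a--> {p, q, r, s, t}  [new]
{p, q, r} --b--> {p, q, r, s}  [new]
{p, q, r, s, t} --a--> {p, q, r, s, t}  [seen]
{p, q, r, s, t} --b--> {p, q, r, s, t}  [seen]
{p, q, r, s} --a--> {p, q, r, s, t}  [seen]
{p, q, r, s} --b--> {p, q, r, s, t}  [seen]
Reachable DFA states: {p, q, r}, {p, q, r, s, t}, {p, q, r, s}.

3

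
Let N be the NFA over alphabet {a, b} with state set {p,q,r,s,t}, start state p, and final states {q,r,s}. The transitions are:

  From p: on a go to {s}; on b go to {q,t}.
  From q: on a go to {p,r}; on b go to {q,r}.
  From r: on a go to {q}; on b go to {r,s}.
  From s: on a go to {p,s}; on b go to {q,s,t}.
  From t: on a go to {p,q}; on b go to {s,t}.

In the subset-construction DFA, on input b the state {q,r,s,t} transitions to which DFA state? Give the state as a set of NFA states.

{q,r,s,t}

δ(q,b) = {q,r}; δ(r,b) = {r,s}; δ(s,b) = {q,s,t}; δ(t,b) = {s,t}.
Union: {q,r,s,t}.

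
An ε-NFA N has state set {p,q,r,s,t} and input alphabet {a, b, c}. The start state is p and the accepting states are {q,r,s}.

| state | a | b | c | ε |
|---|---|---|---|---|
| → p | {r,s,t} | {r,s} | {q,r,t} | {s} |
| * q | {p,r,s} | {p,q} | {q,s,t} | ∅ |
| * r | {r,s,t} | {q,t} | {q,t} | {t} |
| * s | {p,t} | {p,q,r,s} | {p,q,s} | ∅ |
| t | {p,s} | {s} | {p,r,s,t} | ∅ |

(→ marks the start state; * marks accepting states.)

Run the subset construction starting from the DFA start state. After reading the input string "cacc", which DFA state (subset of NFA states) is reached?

Start: {p,s}.
δ(p,c) = {q,r,t}; δ(s,c) = {p,q,s}.
Union: {p,q,r,s,t}.
After c: {p,q,r,s,t}.
δ(p,a) = {r,s,t}; δ(q,a) = {p,r,s}; δ(r,a) = {r,s,t}; δ(s,a) = {p,t}; δ(t,a) = {p,s}.
Union: {p,r,s,t}.
After a: {p,r,s,t}.
δ(p,c) = {q,r,t}; δ(r,c) = {q,t}; δ(s,c) = {p,q,s}; δ(t,c) = {p,r,s,t}.
Union: {p,q,r,s,t}.
After c: {p,q,r,s,t}.
δ(p,c) = {q,r,t}; δ(q,c) = {q,s,t}; δ(r,c) = {q,t}; δ(s,c) = {p,q,s}; δ(t,c) = {p,r,s,t}.
Union: {p,q,r,s,t}.
After c: {p,q,r,s,t}.

{p,q,r,s,t}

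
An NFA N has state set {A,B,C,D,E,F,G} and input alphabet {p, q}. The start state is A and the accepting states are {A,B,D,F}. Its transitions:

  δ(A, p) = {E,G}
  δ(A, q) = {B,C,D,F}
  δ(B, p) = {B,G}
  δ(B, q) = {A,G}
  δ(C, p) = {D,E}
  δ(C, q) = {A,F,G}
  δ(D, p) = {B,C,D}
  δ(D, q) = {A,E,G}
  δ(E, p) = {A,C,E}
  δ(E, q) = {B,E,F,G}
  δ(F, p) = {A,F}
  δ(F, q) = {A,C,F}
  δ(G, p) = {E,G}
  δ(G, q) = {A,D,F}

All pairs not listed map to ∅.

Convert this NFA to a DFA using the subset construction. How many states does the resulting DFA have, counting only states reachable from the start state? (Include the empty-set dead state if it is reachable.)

10

Start state of the DFA: {A}.
{A} --p--> {E,G}  [new]
{A} --q--> {B,C,D,F}  [new]
{E,G} --p--> {A,C,E,G}  [new]
{E,G} --q--> {A,B,D,E,F,G}  [new]
{B,C,D,F} --p--> {A,B,C,D,E,F,G}  [new]
{B,C,D,F} --q--> {A,C,E,F,G}  [new]
{A,C,E,G} --p--> {A,C,D,E,G}  [new]
{A,C,E,G} --q--> {A,B,C,D,E,F,G}  [seen]
{A,B,D,E,F,G} --p--> {A,B,C,D,E,F,G}  [seen]
{A,B,D,E,F,G} --q--> {A,B,C,D,E,F,G}  [seen]
{A,B,C,D,E,F,G} --p--> {A,B,C,D,E,F,G}  [seen]
{A,B,C,D,E,F,G} --q--> {A,B,C,D,E,F,G}  [seen]
{A,C,E,F,G} --p--> {A,C,D,E,F,G}  [new]
{A,C,E,F,G} --q--> {A,B,C,D,E,F,G}  [seen]
{A,C,D,E,G} --p--> {A,B,C,D,E,G}  [new]
{A,C,D,E,G} --q--> {A,B,C,D,E,F,G}  [seen]
{A,C,D,E,F,G} --p--> {A,B,C,D,E,F,G}  [seen]
{A,C,D,E,F,G} --q--> {A,B,C,D,E,F,G}  [seen]
{A,B,C,D,E,G} --p--> {A,B,C,D,E,G}  [seen]
{A,B,C,D,E,G} --q--> {A,B,C,D,E,F,G}  [seen]
Reachable DFA states: {A}, {E,G}, {B,C,D,F}, {A,C,E,G}, {A,B,D,E,F,G}, {A,B,C,D,E,F,G}, {A,C,E,F,G}, {A,C,D,E,G}, {A,C,D,E,F,G}, {A,B,C,D,E,G}.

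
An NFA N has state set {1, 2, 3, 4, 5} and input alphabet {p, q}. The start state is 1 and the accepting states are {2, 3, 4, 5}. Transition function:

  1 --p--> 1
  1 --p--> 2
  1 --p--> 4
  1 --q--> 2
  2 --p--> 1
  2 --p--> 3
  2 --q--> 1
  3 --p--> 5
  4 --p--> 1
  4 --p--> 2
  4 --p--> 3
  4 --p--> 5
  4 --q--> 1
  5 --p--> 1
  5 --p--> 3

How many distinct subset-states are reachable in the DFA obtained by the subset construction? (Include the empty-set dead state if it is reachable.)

Start state of the DFA: {1}.
{1} --p--> {1, 2, 4}  [new]
{1} --q--> {2}  [new]
{1, 2, 4} --p--> {1, 2, 3, 4, 5}  [new]
{1, 2, 4} --q--> {1, 2}  [new]
{2} --p--> {1, 3}  [new]
{2} --q--> {1}  [seen]
{1, 2, 3, 4, 5} --p--> {1, 2, 3, 4, 5}  [seen]
{1, 2, 3, 4, 5} --q--> {1, 2}  [seen]
{1, 2} --p--> {1, 2, 3, 4}  [new]
{1, 2} --q--> {1, 2}  [seen]
{1, 3} --p--> {1, 2, 4, 5}  [new]
{1, 3} --q--> {2}  [seen]
{1, 2, 3, 4} --p--> {1, 2, 3, 4, 5}  [seen]
{1, 2, 3, 4} --q--> {1, 2}  [seen]
{1, 2, 4, 5} --p--> {1, 2, 3, 4, 5}  [seen]
{1, 2, 4, 5} --q--> {1, 2}  [seen]
Reachable DFA states: {1}, {1, 2, 4}, {2}, {1, 2, 3, 4, 5}, {1, 2}, {1, 3}, {1, 2, 3, 4}, {1, 2, 4, 5}.

8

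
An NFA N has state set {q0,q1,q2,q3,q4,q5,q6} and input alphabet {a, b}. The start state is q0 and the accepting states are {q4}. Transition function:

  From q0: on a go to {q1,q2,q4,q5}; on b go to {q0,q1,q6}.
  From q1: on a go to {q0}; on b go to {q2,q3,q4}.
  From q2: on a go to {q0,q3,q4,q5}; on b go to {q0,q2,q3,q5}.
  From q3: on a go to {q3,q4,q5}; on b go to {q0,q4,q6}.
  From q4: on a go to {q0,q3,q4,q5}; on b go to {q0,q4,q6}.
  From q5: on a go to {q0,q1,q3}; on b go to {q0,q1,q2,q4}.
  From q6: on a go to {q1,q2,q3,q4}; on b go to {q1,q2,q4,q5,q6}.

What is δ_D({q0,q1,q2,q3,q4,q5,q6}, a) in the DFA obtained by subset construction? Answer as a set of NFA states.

{q0,q1,q2,q3,q4,q5}

δ(q0,a) = {q1,q2,q4,q5}; δ(q1,a) = {q0}; δ(q2,a) = {q0,q3,q4,q5}; δ(q3,a) = {q3,q4,q5}; δ(q4,a) = {q0,q3,q4,q5}; δ(q5,a) = {q0,q1,q3}; δ(q6,a) = {q1,q2,q3,q4}.
Union: {q0,q1,q2,q3,q4,q5}.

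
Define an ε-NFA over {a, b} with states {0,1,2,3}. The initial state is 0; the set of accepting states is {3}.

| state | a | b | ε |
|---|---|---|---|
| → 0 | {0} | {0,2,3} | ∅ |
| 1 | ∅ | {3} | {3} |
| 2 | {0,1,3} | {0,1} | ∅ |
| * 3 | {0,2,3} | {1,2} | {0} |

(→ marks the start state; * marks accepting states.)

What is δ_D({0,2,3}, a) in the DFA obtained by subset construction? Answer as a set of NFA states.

δ(0,a) = {0}; δ(2,a) = {0,1,3}; δ(3,a) = {0,2,3}.
Union: {0,1,2,3}.

{0,1,2,3}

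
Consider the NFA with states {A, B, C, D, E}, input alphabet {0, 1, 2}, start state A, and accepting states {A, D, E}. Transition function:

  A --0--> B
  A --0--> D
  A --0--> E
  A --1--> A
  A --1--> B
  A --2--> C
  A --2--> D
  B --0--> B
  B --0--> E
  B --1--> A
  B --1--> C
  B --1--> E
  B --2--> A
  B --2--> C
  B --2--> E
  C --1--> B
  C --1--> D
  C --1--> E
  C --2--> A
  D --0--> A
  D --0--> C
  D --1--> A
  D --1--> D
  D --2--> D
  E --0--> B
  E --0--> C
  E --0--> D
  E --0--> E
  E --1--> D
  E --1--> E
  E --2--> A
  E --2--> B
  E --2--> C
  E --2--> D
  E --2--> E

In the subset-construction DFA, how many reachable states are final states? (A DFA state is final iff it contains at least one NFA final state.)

13

Start state of the DFA: {A}.
{A} --0--> {B, D, E}  [new]
{A} --1--> {A, B}  [new]
{A} --2--> {C, D}  [new]
{B, D, E} --0--> {A, B, C, D, E}  [new]
{B, D, E} --1--> {A, C, D, E}  [new]
{B, D, E} --2--> {A, B, C, D, E}  [seen]
{A, B} --0--> {B, D, E}  [seen]
{A, B} --1--> {A, B, C, E}  [new]
{A, B} --2--> {A, C, D, E}  [seen]
{C, D} --0--> {A, C}  [new]
{C, D} --1--> {A, B, D, E}  [new]
{C, D} --2--> {A, D}  [new]
{A, B, C, D, E} --0--> {A, B, C, D, E}  [seen]
{A, B, C, D, E} --1--> {A, B, C, D, E}  [seen]
{A, B, C, D, E} --2--> {A, B, C, D, E}  [seen]
{A, C, D, E} --0--> {A, B, C, D, E}  [seen]
{A, C, D, E} --1--> {A, B, D, E}  [seen]
{A, C, D, E} --2--> {A, B, C, D, E}  [seen]
{A, B, C, E} --0--> {B, C, D, E}  [new]
{A, B, C, E} --1--> {A, B, C, D, E}  [seen]
{A, B, C, E} --2--> {A, B, C, D, E}  [seen]
{A, C} --0--> {B, D, E}  [seen]
{A, C} --1--> {A, B, D, E}  [seen]
{A, C} --2--> {A, C, D}  [new]
{A, B, D, E} --0--> {A, B, C, D, E}  [seen]
{A, B, D, E} --1--> {A, B, C, D, E}  [seen]
{A, B, D, E} --2--> {A, B, C, D, E}  [seen]
{A, D} --0--> {A, B, C, D, E}  [seen]
{A, D} --1--> {A, B, D}  [new]
{A, D} --2--> {C, D}  [seen]
{B, C, D, E} --0--> {A, B, C, D, E}  [seen]
{B, C, D, E} --1--> {A, B, C, D, E}  [seen]
{B, C, D, E} --2--> {A, B, C, D, E}  [seen]
{A, C, D} --0--> {A, B, C, D, E}  [seen]
{A, C, D} --1--> {A, B, D, E}  [seen]
{A, C, D} --2--> {A, C, D}  [seen]
{A, B, D} --0--> {A, B, C, D, E}  [seen]
{A, B, D} --1--> {A, B, C, D, E}  [seen]
{A, B, D} --2--> {A, C, D, E}  [seen]
Reachable DFA states: {A}, {B, D, E}, {A, B}, {C, D}, {A, B, C, D, E}, {A, C, D, E}, {A, B, C, E}, {A, C}, {A, B, D, E}, {A, D}, {B, C, D, E}, {A, C, D}, {A, B, D}.
Accepting DFA states (contain an NFA accepting state): {A}, {B, D, E}, {A, B}, {C, D}, {A, B, C, D, E}, {A, C, D, E}, {A, B, C, E}, {A, C}, {A, B, D, E}, {A, D}, {B, C, D, E}, {A, C, D}, {A, B, D}.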